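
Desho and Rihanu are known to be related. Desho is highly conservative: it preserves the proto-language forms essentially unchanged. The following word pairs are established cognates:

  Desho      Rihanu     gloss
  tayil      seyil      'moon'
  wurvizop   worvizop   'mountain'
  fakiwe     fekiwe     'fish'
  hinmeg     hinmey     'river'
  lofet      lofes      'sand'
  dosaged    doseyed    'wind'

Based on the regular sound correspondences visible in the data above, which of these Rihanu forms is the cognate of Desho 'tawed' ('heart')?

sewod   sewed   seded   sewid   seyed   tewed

sewed

tayil ~ seyil — Desho t corresponds to Rihanu s word-initially before a back vowel.
tayil ~ seyil, fakiwe ~ fekiwe — Desho a corresponds to Rihanu e after a consonant, before a consonant other than r, m, n, p, b, f, v.
Applying these to Desho 'tawed':
  tawed → sawed   (t→s word-initially before a back vowel)
  sawed → sewed   (a→e after a consonant, before a consonant other than r, m, n, p, b, f, v)
So the Rihanu cognate is 'sewed'.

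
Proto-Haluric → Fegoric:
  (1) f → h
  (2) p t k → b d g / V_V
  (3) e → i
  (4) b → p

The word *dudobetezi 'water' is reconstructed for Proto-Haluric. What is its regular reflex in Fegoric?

Fegoric: *dudobetezi > dudobedezi > dudobidizi > dudopidizi  (by intervocalic voicing, vowel merger, unconditioned shift)

dudopidizi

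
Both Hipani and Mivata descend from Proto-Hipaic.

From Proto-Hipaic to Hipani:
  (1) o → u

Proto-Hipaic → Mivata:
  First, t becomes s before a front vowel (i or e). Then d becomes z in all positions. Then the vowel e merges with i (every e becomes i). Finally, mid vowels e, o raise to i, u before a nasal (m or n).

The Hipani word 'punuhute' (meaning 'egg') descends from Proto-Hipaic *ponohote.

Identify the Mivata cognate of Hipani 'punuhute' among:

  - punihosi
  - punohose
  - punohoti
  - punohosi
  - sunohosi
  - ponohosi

punohosi

Mivata: *ponohote
  ponohote → ponohose   [palatalisation]
  ponohose (rule 2 does not apply)
  ponohose → ponohosi   [vowel merger]
  ponohosi → punohosi   [pre-nasal raising]
  giving Mivata punohosi.
Among the options, 'punohosi' alone shows every Mivata change applied in order.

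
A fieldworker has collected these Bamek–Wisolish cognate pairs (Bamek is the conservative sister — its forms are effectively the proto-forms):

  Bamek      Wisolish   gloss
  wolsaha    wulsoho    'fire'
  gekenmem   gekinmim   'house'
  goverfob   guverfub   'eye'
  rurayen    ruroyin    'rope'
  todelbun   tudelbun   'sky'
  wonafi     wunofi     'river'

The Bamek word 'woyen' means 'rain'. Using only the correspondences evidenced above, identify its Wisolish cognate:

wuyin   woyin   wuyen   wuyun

wuyin

wolsaha ~ wulsoho, todelbun ~ tudelbun — Bamek o corresponds to Wisolish u after a consonant, before a consonant other than r, m, n, p, b, f, v.
gekenmem ~ gekinmim, rurayen ~ ruroyin — Bamek e corresponds to Wisolish i after a consonant, before a nasal.
Applying these to Bamek 'woyen':
  woyen → wuyen   (o→u after a consonant, before a consonant other than r, m, n, p, b, f, v)
  wuyen → wuyin   (e→i after a consonant, before a nasal)
So the Wisolish cognate is 'wuyin'.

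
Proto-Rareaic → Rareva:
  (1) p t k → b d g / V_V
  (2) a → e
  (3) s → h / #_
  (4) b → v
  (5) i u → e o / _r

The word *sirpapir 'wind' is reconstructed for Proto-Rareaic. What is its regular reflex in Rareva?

herpever

Rareva: start from *sirpapir.
  rule 1 (intervocalic voicing): sirpapir → sirpabir
  rule 2 (vowel merger): sirpabir → sirpebir
  rule 3 (debuccalisation): sirpebir → hirpebir
  rule 4 (unconditioned shift): hirpebir → hirpevir
  rule 5 (pre-rhotic lowering): hirpevir → herpever
  ⇒ Rareva herpever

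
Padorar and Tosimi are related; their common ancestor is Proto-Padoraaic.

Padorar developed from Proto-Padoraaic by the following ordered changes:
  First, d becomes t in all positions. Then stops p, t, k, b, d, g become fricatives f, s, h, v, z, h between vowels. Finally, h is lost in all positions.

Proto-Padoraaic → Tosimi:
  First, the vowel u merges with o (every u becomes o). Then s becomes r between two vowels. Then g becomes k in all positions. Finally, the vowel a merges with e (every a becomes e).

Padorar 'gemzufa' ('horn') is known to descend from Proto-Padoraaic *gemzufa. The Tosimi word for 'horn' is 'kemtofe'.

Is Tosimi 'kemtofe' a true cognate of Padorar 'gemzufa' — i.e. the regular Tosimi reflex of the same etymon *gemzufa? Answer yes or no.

no

Derive the expected Tosimi reflex of *gemzufa:
Tosimi: start from *gemzufa.
  rule 1 (vowel merger): gemzufa → gemzofa
  rule 2: no change — gemzofa
  rule 3 (unconditioned shift): gemzofa → kemzofa
  rule 4 (vowel merger): kemzofa → kemzofe
  ⇒ Tosimi kemzofe
The regular Tosimi reflex would be 'kemzofe', but the attested form is 'kemtofe'. The correspondence is irregular, so they are not cognates (the Tosimi form has a different source).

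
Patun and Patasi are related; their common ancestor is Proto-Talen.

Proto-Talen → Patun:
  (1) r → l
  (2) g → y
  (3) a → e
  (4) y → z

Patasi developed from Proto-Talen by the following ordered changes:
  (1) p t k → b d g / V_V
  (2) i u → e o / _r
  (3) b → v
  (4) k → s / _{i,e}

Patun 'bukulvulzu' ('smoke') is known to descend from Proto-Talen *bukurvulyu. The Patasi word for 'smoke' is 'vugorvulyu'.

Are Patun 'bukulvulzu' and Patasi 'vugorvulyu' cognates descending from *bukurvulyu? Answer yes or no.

Derive the expected Patasi reflex of *bukurvulyu:
Patasi: *bukurvulyu > bugurvulyu > bugorvulyu > vugorvulyu  (by intervocalic voicing, pre-rhotic lowering, unconditioned shift)
Patasi 'vugorvulyu' matches the regular reflex exactly, so the pair is cognate.

yes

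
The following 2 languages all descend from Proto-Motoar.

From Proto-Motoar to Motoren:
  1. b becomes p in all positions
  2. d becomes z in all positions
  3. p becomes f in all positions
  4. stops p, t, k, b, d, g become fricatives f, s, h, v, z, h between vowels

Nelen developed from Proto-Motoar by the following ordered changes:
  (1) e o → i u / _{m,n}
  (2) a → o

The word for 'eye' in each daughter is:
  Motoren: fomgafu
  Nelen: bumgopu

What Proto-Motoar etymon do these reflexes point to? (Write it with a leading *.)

Position 6: Motoren has f, Nelen has p. Nelen preserves p here (none of its changes turn any other segment into p), so the proto-segment is *p.
Position 2: Motoren has o, Nelen has u. Motoren preserves o here (none of its changes turn any other segment into o), so the proto-segment is *o.
Position 5: Motoren has a, Nelen has o. Motoren preserves a here (none of its changes turn any other segment into a), so the proto-segment is *a.
This points to *bomgapu. Verify forward in each daughter:
Motoren: *bomgapu > pomgapu > fomgafu  (by unconditioned shift, unconditioned shift)
Nelen: *bomgapu > bumgapu > bumgopu  (by pre-nasal raising, vowel merger)
Only *bomgapu yields all of Motoren fomgafu, Nelen bumgopu.

*bomgapu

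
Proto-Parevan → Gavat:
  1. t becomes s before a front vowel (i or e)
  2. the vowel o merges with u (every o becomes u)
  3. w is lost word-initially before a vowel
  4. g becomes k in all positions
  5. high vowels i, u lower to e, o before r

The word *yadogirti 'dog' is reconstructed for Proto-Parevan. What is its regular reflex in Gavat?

yadukersi

Gavat: start from *yadogirti.
  rule 1 (palatalisation): yadogirti → yadogirsi
  rule 2 (vowel merger): yadogirsi → yadugirsi
  rule 3: no change — yadugirsi
  rule 4 (unconditioned shift): yadugirsi → yadukirsi
  rule 5 (pre-rhotic lowering): yadukirsi → yadukersi
  ⇒ Gavat yadukersi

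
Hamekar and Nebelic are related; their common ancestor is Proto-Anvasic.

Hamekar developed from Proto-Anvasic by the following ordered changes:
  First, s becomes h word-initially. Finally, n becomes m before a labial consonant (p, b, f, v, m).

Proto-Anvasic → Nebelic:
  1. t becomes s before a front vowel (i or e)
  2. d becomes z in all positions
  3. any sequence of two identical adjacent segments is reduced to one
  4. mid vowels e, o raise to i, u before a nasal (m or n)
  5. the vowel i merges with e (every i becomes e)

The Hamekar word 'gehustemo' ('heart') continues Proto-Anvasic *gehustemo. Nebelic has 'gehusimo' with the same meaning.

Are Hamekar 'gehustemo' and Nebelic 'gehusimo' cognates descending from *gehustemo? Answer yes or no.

no

Derive the expected Nebelic reflex of *gehustemo:
Nebelic: *gehustemo
  gehustemo → gehussemo   [palatalisation]
  gehussemo (rule 2 does not apply)
  gehussemo → gehusemo   [degemination]
  gehusemo → gehusimo   [pre-nasal raising]
  gehusimo → gehusemo   [vowel merger]
  giving Nebelic gehusemo.
The regular Nebelic reflex would be 'gehusemo', but the attested form is 'gehusimo'. The correspondence is irregular, so they are not cognates (the Nebelic form has a different source).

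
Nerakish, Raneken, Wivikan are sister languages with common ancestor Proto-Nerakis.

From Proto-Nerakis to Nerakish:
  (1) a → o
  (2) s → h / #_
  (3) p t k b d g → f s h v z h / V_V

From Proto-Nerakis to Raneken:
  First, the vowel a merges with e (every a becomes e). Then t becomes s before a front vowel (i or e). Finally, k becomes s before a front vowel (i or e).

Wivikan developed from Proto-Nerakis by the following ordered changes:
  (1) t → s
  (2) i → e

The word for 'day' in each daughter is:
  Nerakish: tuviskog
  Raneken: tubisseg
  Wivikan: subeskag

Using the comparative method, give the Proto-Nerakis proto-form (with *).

*tubiskag

Position 1: Nerakish has t, Raneken has t, Wivikan has s. Nerakish preserves t here (none of its changes turn any other segment into t), so the proto-segment is *t.
Position 4: Nerakish has i, Raneken has i, Wivikan has e. Nerakish preserves i here (none of its changes turn any other segment into i), so the proto-segment is *i.
Position 3: Nerakish has v, Raneken has b, Wivikan has b. Raneken preserves b here (none of its changes turn any other segment into b), so the proto-segment is *b.
Continuing position by position gives *tubiskag; check it forward:
Nerakish: *tubiskag > tubiskog > tuviskog  (by vowel merger, intervocalic lenition)
Raneken: *tubiskag > tubiskeg > tubisseg  (by vowel merger, palatalisation)
Wivikan: *tubiskag > subiskag > subeskag  (by unconditioned shift, vowel merger)
*tubiskag is the unique common source.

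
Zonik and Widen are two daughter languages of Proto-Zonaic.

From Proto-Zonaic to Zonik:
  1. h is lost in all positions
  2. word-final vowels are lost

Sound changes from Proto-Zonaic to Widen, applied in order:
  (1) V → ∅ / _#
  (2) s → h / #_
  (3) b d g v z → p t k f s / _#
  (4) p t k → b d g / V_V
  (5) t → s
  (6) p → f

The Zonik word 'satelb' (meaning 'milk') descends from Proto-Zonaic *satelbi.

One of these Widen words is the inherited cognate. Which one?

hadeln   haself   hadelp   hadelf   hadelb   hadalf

hadelf

Widen: start from *satelbi.
  rule 1 (apocope): satelbi → satelb
  rule 2 (debuccalisation): satelb → hatelb
  rule 3 (final devoicing): hatelb → hatelp
  rule 4 (intervocalic voicing): hatelp → hadelp
  rule 5: no change — hadelp
  rule 6 (unconditioned shift): hadelp → hadelf
  ⇒ Widen hadelf
The other candidates each miss or misapply at least one Widen change.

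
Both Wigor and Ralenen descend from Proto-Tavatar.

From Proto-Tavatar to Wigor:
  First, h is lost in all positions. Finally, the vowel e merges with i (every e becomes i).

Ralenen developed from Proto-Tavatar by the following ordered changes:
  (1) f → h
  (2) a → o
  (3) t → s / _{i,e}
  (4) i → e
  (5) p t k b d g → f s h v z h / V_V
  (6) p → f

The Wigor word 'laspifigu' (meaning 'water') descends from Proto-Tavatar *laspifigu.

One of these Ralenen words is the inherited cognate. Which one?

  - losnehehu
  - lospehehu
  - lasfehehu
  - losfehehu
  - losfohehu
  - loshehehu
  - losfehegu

losfehehu

Ralenen: *laspifigu
  laspifigu → laspihigu   [unconditioned shift]
  laspihigu → lospihigu   [vowel merger]
  lospihigu (rule 3 does not apply)
  lospihigu → lospehegu   [vowel merger]
  lospehegu → lospehehu   [intervocalic lenition]
  lospehehu → losfehehu   [unconditioned shift]
  giving Ralenen losfehehu.
Only 'losfehehu' matches the regular Ralenen development of *laspifigu.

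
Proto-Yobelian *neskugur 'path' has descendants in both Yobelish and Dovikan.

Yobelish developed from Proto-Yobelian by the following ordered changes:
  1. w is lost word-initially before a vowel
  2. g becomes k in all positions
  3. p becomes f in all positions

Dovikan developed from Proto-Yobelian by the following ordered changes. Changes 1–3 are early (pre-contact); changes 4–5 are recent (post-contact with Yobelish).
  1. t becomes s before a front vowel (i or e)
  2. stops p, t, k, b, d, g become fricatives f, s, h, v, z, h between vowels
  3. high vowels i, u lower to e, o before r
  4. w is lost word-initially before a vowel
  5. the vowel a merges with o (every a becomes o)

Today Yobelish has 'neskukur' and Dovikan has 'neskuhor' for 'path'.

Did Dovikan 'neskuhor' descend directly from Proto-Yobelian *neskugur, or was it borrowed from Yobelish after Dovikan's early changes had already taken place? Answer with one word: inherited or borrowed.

If inherited, *neskugur would pass through all of Dovikan's changes:
Dovikan: *neskugur > neskuhur > neskuhor  (by intervocalic lenition, pre-rhotic lowering)
If borrowed from Yobelish 'neskukur' after the early changes, it would undergo only the recent ones:
  rule 4 (glide loss): no change (neskukur)
  rule 5 (vowel merger): no change (neskukur)
  ⇒ as a loan: neskukur
Dovikan 'neskuhor' matches the inherited outcome exactly, so it is an inherited cognate, not a loan.

inherited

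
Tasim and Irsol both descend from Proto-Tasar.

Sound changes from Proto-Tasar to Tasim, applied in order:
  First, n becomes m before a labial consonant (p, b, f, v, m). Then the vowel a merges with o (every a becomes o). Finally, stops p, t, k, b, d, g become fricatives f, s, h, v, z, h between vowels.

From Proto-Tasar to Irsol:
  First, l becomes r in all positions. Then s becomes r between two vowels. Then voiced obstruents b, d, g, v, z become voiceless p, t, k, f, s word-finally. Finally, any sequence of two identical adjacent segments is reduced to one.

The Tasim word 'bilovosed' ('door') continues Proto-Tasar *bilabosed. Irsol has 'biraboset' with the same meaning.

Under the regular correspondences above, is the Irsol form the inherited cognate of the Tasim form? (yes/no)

no

Derive the expected Irsol reflex of *bilabosed:
Irsol: start from *bilabosed.
  rule 1 (unconditioned shift): bilabosed → birabosed
  rule 2 (rhotacism): birabosed → birabored
  rule 3 (final devoicing): birabored → biraboret
  rule 4: no change — biraboret
  ⇒ Irsol biraboret
The regular Irsol reflex would be 'biraboret', but the attested form is 'biraboset'. The correspondence is irregular, so they are not cognates (the Irsol form has a different source).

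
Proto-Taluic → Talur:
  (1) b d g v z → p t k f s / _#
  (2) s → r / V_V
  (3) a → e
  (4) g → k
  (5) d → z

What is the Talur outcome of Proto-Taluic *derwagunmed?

Talur: *derwagunmed
  derwagunmed → derwagunmet   [final devoicing]
  derwagunmet (rule 2 does not apply)
  derwagunmet → derwegunmet   [vowel merger]
  derwegunmet → derwekunmet   [unconditioned shift]
  derwekunmet → zerwekunmet   [unconditioned shift]
  giving Talur zerwekunmet.

zerwekunmet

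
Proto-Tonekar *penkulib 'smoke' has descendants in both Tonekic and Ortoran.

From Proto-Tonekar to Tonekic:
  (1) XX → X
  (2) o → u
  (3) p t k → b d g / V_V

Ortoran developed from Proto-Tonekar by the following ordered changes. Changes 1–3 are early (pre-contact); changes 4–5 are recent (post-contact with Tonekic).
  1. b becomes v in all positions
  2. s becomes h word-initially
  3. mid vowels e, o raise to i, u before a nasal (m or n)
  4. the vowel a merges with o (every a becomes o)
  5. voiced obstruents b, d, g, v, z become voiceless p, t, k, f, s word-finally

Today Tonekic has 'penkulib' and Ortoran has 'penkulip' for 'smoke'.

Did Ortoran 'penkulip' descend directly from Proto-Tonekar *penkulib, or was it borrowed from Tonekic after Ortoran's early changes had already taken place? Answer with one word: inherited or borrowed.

If inherited, *penkulib would pass through all of Ortoran's changes:
Ortoran: start from *penkulib.
  rule 1 (unconditioned shift): penkulib → penkuliv
  rule 2: no change — penkuliv
  rule 3 (pre-nasal raising): penkuliv → pinkuliv
  rule 4: no change — pinkuliv
  rule 5 (final devoicing): pinkuliv → pinkulif
  ⇒ Ortoran pinkulif
If borrowed from Tonekic 'penkulib' after the early changes, it would undergo only the recent ones:
  rule 4 (vowel merger): no change (penkulib)
  rule 5 (final devoicing): penkulib → penkulip
  ⇒ as a loan: penkulip
Ortoran 'penkulip' matches the loan outcome 'penkulip', not the inherited 'pinkulif' — it skipped the early Ortoran changes, so it was borrowed from Tonekic.

borrowed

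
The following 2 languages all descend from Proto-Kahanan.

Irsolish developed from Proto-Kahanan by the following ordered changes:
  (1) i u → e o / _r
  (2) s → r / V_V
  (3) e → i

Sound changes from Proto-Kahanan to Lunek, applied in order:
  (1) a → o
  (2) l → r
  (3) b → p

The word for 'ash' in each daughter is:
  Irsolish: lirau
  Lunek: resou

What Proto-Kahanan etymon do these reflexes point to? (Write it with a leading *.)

*lesau

Position 3: Irsolish has r, Lunek has s. Lunek preserves s here (none of its changes turn any other segment into s), so the proto-segment is *s.
Position 4: Irsolish has a, Lunek has o. Irsolish preserves a here (none of its changes turn any other segment into a), so the proto-segment is *a.
Continuing position by position gives *lesau; check it forward:
Irsolish: start from *lesau.
  rule 1: no change — lesau
  rule 2 (rhotacism): lesau → lerau
  rule 3 (vowel merger): lerau → lirau
  ⇒ Irsolish lirau
Lunek: *lesau > lesou > resou  (by vowel merger, unconditioned shift)
*lesau is the unique common source.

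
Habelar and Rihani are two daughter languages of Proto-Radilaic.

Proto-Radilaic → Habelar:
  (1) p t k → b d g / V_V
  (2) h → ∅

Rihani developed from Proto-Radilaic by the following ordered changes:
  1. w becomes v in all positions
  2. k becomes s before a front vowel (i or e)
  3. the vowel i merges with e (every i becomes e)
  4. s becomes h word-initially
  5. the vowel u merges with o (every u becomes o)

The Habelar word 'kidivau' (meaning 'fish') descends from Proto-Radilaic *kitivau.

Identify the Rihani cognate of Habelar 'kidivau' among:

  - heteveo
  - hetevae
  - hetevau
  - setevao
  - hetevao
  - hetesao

Rihani: *kitivau > sitivau > setevau > hetevau > hetevao  (by palatalisation, vowel merger, debuccalisation, vowel merger)
The other candidates each miss or misapply at least one Rihani change.

hetevao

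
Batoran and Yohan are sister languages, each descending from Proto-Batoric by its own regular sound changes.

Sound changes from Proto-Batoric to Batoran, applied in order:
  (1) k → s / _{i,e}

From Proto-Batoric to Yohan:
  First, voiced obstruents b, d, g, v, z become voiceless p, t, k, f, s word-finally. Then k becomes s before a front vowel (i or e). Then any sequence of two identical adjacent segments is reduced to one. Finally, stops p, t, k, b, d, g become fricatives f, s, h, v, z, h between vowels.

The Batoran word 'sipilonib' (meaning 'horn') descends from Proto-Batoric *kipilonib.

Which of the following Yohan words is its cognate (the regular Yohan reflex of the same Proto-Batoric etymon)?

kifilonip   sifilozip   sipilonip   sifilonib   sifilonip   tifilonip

Yohan: *kipilonib
  kipilonib → kipilonip   [final devoicing]
  kipilonip → sipilonip   [palatalisation]
  sipilonip (rule 3 does not apply)
  sipilonip → sifilonip   [intervocalic lenition]
  giving Yohan sifilonip.
The other candidates each miss or misapply at least one Yohan change.

sifilonip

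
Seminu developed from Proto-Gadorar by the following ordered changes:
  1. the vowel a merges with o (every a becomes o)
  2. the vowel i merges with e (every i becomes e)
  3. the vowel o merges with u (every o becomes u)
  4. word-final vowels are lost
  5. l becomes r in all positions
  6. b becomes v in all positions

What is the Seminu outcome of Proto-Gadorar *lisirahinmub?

reseruhenmuv

Seminu: start from *lisirahinmub.
  rule 1 (vowel merger): lisirahinmub → lisirohinmub
  rule 2 (vowel merger): lisirohinmub → leserohenmub
  rule 3 (vowel merger): leserohenmub → leseruhenmub
  rule 4: no change — leseruhenmub
  rule 5 (unconditioned shift): leseruhenmub → reseruhenmub
  rule 6 (unconditioned shift): reseruhenmub → reseruhenmuv
  ⇒ Seminu reseruhenmuv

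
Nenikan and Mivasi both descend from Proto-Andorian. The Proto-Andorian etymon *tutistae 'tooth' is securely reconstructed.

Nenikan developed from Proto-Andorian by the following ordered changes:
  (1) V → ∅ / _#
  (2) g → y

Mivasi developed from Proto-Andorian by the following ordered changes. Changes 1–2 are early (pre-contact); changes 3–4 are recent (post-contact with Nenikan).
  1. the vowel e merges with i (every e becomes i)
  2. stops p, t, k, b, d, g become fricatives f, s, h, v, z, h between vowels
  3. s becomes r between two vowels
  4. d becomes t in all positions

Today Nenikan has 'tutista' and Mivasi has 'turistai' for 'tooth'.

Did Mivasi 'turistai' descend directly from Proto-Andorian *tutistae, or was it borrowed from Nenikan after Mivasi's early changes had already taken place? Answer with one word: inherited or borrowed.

inherited

If inherited, *tutistae would pass through all of Mivasi's changes:
Mivasi: start from *tutistae.
  rule 1 (vowel merger): tutistae → tutistai
  rule 2 (intervocalic lenition): tutistai → tusistai
  rule 3 (rhotacism): tusistai → turistai
  rule 4: no change — turistai
  ⇒ Mivasi turistai
If borrowed from Nenikan 'tutista' after the early changes, it would undergo only the recent ones:
  rule 3 (rhotacism): no change (tutista)
  rule 4 (unconditioned shift): no change (tutista)
  ⇒ as a loan: tutista
Mivasi 'turistai' matches the inherited outcome exactly, so it is an inherited cognate, not a loan.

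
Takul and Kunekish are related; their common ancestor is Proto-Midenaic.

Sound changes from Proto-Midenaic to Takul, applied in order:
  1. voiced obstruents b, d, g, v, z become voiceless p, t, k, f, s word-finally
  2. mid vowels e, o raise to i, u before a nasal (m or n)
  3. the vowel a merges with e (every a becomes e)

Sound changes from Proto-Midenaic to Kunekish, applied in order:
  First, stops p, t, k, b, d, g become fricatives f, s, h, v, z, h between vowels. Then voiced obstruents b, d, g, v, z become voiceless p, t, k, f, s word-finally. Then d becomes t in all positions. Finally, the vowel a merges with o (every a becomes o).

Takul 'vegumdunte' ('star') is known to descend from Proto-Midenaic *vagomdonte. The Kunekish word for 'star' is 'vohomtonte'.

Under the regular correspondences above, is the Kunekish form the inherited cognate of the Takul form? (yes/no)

Derive the expected Kunekish reflex of *vagomdonte:
Kunekish: *vagomdonte
  vagomdonte → vahomdonte   [intervocalic lenition]
  vahomdonte (rule 2 does not apply)
  vahomdonte → vahomtonte   [unconditioned shift]
  vahomtonte → vohomtonte   [vowel merger]
  giving Kunekish vohomtonte.
Kunekish 'vohomtonte' matches the regular reflex exactly, so the pair is cognate.

yes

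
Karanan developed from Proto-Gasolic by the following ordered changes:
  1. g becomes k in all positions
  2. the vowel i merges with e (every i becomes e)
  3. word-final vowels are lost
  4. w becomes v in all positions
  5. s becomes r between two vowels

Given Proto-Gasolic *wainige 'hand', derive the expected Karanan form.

Karanan: start from *wainige.
  rule 1 (unconditioned shift): wainige → wainike
  rule 2 (vowel merger): wainike → waeneke
  rule 3 (apocope): waeneke → waenek
  rule 4 (unconditioned shift): waenek → vaenek
  rule 5: no change — vaenek
  ⇒ Karanan vaenek

vaenek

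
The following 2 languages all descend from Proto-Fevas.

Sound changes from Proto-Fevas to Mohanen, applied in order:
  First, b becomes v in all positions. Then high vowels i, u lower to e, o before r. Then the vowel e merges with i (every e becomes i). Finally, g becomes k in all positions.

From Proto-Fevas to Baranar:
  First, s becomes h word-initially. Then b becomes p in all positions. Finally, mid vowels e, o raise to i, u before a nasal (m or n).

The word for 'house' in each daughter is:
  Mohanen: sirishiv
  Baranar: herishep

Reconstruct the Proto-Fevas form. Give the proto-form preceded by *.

*serisheb

Position 8: Mohanen has v, Baranar has p. Taking the neighbouring segments as reconstructed: Mohanen v could go back to *b or *v; Baranar p could go back to *p or *b — the one source consistent with every daughter is *b.
Position 1: Mohanen has s, Baranar has h. Mohanen preserves s here (none of its changes turn any other segment into s), so the proto-segment is *s.
Position 2: Mohanen has i, Baranar has e. Baranar preserves e here (none of its changes turn any other segment into e), so the proto-segment is *e.
This points to *serisheb. Verify forward in each daughter:
Mohanen: *serisheb > serishev > sirishiv  (by unconditioned shift, vowel merger)
Baranar: *serisheb > herisheb > herishep  (by debuccalisation, unconditioned shift)
Only *serisheb yields all of Mohanen sirishiv, Baranar herishep.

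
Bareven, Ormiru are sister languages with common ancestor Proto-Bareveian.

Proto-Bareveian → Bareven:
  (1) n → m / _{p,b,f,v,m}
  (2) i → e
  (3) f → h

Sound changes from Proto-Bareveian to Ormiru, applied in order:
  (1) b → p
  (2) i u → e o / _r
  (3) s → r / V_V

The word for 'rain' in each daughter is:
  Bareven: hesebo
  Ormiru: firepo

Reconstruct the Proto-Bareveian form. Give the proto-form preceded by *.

*fisebo

Position 5: Bareven has b, Ormiru has p. Bareven preserves b here (none of its changes turn any other segment into b), so the proto-segment is *b.
Position 3: Bareven has s, Ormiru has r. Bareven preserves s here (none of its changes turn any other segment into s), so the proto-segment is *s.
Position 2: Bareven has e, Ormiru has i. Ormiru preserves i here (none of its changes turn any other segment into i), so the proto-segment is *i.
Continuing position by position gives *fisebo; check it forward:
Bareven: start from *fisebo.
  rule 1: no change — fisebo
  rule 2 (vowel merger): fisebo → fesebo
  rule 3 (unconditioned shift): fesebo → hesebo
  ⇒ Bareven hesebo
Ormiru: start from *fisebo.
  rule 1 (unconditioned shift): fisebo → fisepo
  rule 2: no change — fisepo
  rule 3 (rhotacism): fisepo → firepo
  ⇒ Ormiru firepo
No other proto-form is consistent with every reflex, so the reconstruction is *fisebo.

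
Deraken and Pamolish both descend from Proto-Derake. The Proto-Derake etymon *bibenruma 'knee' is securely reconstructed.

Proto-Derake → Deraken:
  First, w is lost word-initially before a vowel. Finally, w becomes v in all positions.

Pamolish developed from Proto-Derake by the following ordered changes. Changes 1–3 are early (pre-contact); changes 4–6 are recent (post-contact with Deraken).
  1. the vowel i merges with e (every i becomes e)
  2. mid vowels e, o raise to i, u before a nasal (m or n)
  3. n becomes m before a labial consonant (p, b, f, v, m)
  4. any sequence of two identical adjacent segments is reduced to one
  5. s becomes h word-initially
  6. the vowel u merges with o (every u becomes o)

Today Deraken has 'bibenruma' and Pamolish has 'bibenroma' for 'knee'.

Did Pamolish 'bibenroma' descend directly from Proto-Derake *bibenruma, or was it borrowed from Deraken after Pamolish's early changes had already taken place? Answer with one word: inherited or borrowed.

If inherited, *bibenruma would pass through all of Pamolish's changes:
Pamolish: start from *bibenruma.
  rule 1 (vowel merger): bibenruma → bebenruma
  rule 2 (pre-nasal raising): bebenruma → bebinruma
  rule 3: no change — bebinruma
  rule 4: no change — bebinruma
  rule 5: no change — bebinruma
  rule 6 (vowel merger): bebinruma → bebinroma
  ⇒ Pamolish bebinroma
If borrowed from Deraken 'bibenruma' after the early changes, it would undergo only the recent ones:
  rule 4 (degemination): no change (bibenruma)
  rule 5 (debuccalisation): no change (bibenruma)
  rule 6 (vowel merger): bibenruma → bibenroma
  ⇒ as a loan: bibenroma
Pamolish 'bibenroma' matches the loan outcome 'bibenroma', not the inherited 'bebinroma' — it skipped the early Pamolish changes, so it was borrowed from Deraken.

borrowed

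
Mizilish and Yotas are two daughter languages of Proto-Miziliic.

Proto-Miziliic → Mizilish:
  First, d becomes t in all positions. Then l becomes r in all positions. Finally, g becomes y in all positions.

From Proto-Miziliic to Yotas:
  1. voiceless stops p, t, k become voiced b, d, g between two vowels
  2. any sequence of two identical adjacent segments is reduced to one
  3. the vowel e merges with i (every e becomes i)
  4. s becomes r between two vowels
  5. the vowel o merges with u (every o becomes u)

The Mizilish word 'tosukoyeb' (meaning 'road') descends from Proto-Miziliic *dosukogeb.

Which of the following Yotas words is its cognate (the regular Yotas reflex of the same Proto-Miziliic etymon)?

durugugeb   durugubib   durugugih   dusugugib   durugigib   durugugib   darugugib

durugugib

Yotas: *dosukogeb > dosugogeb > dosugogib > dorugogib > durugugib  (by intervocalic voicing, vowel merger, rhotacism, vowel merger)
Among the options, 'durugugib' alone shows every Yotas change applied in order.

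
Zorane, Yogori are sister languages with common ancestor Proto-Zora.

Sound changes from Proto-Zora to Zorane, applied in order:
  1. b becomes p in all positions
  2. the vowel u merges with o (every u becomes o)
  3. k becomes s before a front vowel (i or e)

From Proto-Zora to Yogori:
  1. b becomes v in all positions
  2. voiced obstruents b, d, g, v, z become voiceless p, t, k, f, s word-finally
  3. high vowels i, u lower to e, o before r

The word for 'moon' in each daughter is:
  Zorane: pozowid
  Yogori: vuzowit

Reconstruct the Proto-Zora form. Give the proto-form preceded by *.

*buzowid

Position 2: Zorane has o, Yogori has u. Yogori preserves u here (none of its changes turn any other segment into u), so the proto-segment is *u.
Position 7: Zorane has d, Yogori has t. Zorane preserves d here (none of its changes turn any other segment into d), so the proto-segment is *d.
Continuing position by position gives *buzowid; check it forward:
Zorane: *buzowid
  buzowid → puzowid   [unconditioned shift]
  puzowid → pozowid   [vowel merger]
  pozowid (rule 3 does not apply)
  giving Zorane pozowid.
Yogori: start from *buzowid.
  rule 1 (unconditioned shift): buzowid → vuzowid
  rule 2 (final devoicing): vuzowid → vuzowit
  rule 3: no change — vuzowit
  ⇒ Yogori vuzowit
Only *buzowid yields all of Zorane pozowid, Yogori vuzowit.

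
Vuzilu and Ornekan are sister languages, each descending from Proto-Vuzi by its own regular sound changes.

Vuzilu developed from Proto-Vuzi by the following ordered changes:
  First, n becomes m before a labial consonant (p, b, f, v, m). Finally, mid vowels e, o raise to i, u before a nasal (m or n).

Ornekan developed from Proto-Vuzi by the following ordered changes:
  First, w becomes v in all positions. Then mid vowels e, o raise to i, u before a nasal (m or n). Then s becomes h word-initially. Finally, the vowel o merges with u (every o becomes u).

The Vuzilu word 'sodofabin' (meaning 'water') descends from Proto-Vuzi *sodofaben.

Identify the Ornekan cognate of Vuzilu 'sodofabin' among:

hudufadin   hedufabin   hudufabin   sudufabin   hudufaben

Ornekan: start from *sodofaben.
  rule 1: no change — sodofaben
  rule 2 (pre-nasal raising): sodofaben → sodofabin
  rule 3 (debuccalisation): sodofabin → hodofabin
  rule 4 (vowel merger): hodofabin → hudufabin
  ⇒ Ornekan hudufabin
The other candidates each miss or misapply at least one Ornekan change.

hudufabin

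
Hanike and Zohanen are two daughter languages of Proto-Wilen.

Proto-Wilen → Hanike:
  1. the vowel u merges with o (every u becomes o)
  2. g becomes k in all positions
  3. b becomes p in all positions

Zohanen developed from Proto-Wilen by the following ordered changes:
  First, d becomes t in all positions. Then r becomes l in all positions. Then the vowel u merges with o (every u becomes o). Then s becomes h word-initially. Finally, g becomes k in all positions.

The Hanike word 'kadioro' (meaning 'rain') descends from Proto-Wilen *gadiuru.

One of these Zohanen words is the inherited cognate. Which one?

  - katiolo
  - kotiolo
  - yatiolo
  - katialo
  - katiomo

katiolo

Zohanen: start from *gadiuru.
  rule 1 (unconditioned shift): gadiuru → gatiuru
  rule 2 (unconditioned shift): gatiuru → gatiulu
  rule 3 (vowel merger): gatiulu → gatiolo
  rule 4: no change — gatiolo
  rule 5 (unconditioned shift): gatiolo → katiolo
  ⇒ Zohanen katiolo
Only 'katiolo' matches the regular Zohanen development of *gadiuru.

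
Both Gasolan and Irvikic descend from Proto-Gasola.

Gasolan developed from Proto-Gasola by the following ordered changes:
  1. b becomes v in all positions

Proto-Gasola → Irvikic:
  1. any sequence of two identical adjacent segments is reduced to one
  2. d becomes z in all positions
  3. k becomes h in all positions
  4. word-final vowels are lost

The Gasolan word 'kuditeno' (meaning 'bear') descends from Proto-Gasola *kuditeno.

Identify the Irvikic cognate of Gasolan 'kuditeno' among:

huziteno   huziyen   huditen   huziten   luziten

Irvikic: start from *kuditeno.
  rule 1: no change — kuditeno
  rule 2 (unconditioned shift): kuditeno → kuziteno
  rule 3 (unconditioned shift): kuziteno → huziteno
  rule 4 (apocope): huziteno → huziten
  ⇒ Irvikic huziten
Only 'huziten' matches the regular Irvikic development of *kuditeno.

huziten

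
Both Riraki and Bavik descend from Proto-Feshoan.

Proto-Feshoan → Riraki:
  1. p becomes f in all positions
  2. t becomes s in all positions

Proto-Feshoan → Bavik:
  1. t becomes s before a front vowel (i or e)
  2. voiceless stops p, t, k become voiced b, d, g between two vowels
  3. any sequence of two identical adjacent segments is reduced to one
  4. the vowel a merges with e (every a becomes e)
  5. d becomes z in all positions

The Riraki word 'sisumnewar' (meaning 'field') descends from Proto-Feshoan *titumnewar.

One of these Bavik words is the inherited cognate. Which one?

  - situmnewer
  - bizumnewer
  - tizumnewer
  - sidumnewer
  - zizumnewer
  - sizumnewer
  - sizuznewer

Bavik: start from *titumnewar.
  rule 1 (palatalisation): titumnewar → situmnewar
  rule 2 (intervocalic voicing): situmnewar → sidumnewar
  rule 3: no change — sidumnewar
  rule 4 (vowel merger): sidumnewar → sidumnewer
  rule 5 (unconditioned shift): sidumnewer → sizumnewer
  ⇒ Bavik sizumnewer
Among the options, 'sizumnewer' alone shows every Bavik change applied in order.

sizumnewer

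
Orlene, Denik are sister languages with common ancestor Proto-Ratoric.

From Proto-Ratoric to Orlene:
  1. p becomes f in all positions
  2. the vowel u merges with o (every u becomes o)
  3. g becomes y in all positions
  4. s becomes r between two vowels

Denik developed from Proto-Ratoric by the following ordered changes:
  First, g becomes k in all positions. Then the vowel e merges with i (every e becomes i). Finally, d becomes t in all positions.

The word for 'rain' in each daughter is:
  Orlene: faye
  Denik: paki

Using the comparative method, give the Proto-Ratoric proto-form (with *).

*page

Position 3: Orlene has y, Denik has k. Taking the neighbouring segments as reconstructed: Orlene y could go back to *g or *y; Denik k could go back to *k or *g — the one source consistent with every daughter is *g.
Position 1: Orlene has f, Denik has p. Denik preserves p here (none of its changes turn any other segment into p), so the proto-segment is *p.
Continuing position by position gives *page; check it forward:
Orlene: *page
  page → fage   [unconditioned shift]
  fage (rule 2 does not apply)
  fage → faye   [unconditioned shift]
  faye (rule 4 does not apply)
  giving Orlene faye.
Denik: *page
  page → pake   [unconditioned shift]
  pake → paki   [vowel merger]
  paki (rule 3 does not apply)
  giving Denik paki.
*page is the unique common source.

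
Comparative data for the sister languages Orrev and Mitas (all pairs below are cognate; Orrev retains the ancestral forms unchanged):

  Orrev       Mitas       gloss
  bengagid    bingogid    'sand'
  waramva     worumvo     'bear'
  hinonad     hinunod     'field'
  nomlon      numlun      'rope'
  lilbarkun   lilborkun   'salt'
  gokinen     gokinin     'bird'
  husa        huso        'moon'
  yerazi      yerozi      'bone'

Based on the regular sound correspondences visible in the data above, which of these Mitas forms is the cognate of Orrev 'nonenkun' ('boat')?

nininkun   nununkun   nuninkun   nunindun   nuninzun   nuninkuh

nuninkun

hinonad ~ hinunod, nomlon ~ numlun — Orrev o corresponds to Mitas u after a consonant, before a nasal.
bengagid ~ bingogid, gokinen ~ gokinin — Orrev e corresponds to Mitas i after a consonant, before a nasal.
Applying these to Orrev 'nonenkun':
  nonenkun → nunenkun   (o→u after a consonant, before a nasal)
  nunenkun → nuninkun   (e→i after a consonant, before a nasal)
So the Mitas cognate is 'nuninkun'.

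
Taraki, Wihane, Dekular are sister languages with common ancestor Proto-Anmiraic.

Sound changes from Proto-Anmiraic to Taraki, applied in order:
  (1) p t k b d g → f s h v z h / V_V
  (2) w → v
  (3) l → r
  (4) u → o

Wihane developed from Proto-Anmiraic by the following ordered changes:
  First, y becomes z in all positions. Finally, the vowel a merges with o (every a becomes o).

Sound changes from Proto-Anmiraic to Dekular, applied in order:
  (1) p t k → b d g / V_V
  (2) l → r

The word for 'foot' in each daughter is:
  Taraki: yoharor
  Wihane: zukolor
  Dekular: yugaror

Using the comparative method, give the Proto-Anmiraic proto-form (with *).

*yukalor

Position 1: Taraki has y, Wihane has z, Dekular has y. Taraki preserves y here (none of its changes turn any other segment into y), so the proto-segment is *y.
Position 5: Taraki has r, Wihane has l, Dekular has r. Wihane preserves l here (none of its changes turn any other segment into l), so the proto-segment is *l.
This points to *yukalor. Verify forward in each daughter:
Taraki: *yukalor
  yukalor → yuhalor   [intervocalic lenition]
  yuhalor (rule 2 does not apply)
  yuhalor → yuharor   [unconditioned shift]
  yuharor → yoharor   [vowel merger]
  giving Taraki yoharor.
Wihane: *yukalor
  yukalor → zukalor   [unconditioned shift]
  zukalor → zukolor   [vowel merger]
  giving Wihane zukolor.
Dekular: start from *yukalor.
  rule 1 (intervocalic voicing): yukalor → yugalor
  rule 2 (unconditioned shift): yugalor → yugaror
  ⇒ Dekular yugaror
*yukalor is the unique common source.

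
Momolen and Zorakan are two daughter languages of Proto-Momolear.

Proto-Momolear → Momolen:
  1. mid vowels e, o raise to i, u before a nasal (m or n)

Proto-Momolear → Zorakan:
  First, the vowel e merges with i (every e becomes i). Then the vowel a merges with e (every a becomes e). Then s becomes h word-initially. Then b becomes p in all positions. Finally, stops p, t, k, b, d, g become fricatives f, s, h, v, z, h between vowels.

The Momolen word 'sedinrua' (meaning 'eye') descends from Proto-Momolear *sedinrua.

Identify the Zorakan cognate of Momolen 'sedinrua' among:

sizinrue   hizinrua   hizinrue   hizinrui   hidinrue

Zorakan: *sedinrua > sidinrua > sidinrue > hidinrue > hizinrue  (by vowel merger, vowel merger, debuccalisation, intervocalic lenition)
Only 'hizinrue' matches the regular Zorakan development of *sedinrua.

hizinrue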